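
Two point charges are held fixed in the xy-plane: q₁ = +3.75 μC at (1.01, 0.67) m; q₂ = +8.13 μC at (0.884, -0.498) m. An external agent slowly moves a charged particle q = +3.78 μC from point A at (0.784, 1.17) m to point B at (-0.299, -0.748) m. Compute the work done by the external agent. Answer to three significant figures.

-0.103 J

For quasistatic motion the external work equals the change in potential energy: W_ext = qΔV = q(V_B − V_A).
At A: distances to the source charges are 0.549 m, 1.67 m; V_A = Σ kqᵢ/rᵢ = 1.05×10⁵ V.
At B: distances to the source charges are 1.93 m, 1.21 m; V_B = Σ kqᵢ/rᵢ = 7.79×10⁴ V.
ΔV = V_B − V_A = -2.73×10⁴ V.
W_ext = qΔV = (3.78×10⁻⁶ C)(-2.73×10⁴ V) = -0.103 J.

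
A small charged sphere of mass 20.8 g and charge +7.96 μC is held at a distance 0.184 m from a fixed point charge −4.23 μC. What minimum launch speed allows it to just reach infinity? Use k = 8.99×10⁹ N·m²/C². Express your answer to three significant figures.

12.6 m/s

To just escape, total mechanical energy must reach zero at infinity: ½mv²_min + U = 0, so ½mv²_min = −U = |kQq|/r.
|U| = |kQq|/r = (8.99×10⁹ N·m²/C²)(4.23×10⁻⁶)(7.96×10⁻⁶)/(0.184) = 1.65 J.
v_min = √(2|U|/m) = √(2·1.65/0.0208) = 12.6 m/s.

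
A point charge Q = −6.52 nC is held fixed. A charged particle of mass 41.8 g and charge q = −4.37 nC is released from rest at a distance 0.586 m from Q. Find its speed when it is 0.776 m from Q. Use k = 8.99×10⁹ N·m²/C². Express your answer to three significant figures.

2.26×10⁻³ m/s

Only the electrostatic force acts, so mechanical energy is conserved: ½mv² = U₁ − U₂ = kQq(1/r₁ − 1/r₂).
U₁ − U₂ = (8.99×10⁹ N·m²/C²)(-6.52×10⁻⁹ C)(-4.37×10⁻⁹ C)(1/0.586 − 1/0.776) = 1.07×10⁻⁷ J.
v = √(2·1.07×10⁻⁷/0.0418) = 2.26×10⁻³ m/s.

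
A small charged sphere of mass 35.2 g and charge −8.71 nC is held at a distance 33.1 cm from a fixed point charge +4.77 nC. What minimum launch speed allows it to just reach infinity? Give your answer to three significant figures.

8.01×10⁻³ m/s

To just escape, total mechanical energy must reach zero at infinity: ½mv²_min + U = 0, so ½mv²_min = −U = |kQq|/r.
|U| = |kQq|/r = (8.99×10⁹ N·m²/C²)(4.77×10⁻⁹)(8.71×10⁻⁹)/(0.331) = 1.13×10⁻⁶ J.
v_min = √(2|U|/m) = √(2·1.13×10⁻⁶/0.0352) = 8.01×10⁻³ m/s.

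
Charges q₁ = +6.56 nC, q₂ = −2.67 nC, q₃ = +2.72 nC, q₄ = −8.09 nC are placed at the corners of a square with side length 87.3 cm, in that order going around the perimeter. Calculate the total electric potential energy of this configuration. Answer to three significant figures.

-7.41×10⁻⁷ J

The assembly work is the sum of pairwise potential energies, U = Σ_{i<j} kqᵢqⱼ/rᵢⱼ.
The four side pairs have separation 0.873 m and the two diagonal pairs 1.23 m.
Summing all 6 pair terms gives U = -7.41×10⁻⁷ J.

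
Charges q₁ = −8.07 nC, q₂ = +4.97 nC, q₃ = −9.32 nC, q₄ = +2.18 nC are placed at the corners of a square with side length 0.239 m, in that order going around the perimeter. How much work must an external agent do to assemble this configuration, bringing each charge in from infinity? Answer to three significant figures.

-2.39×10⁻⁶ J

The assembly work is the sum of pairwise potential energies, U = Σ_{i<j} kqᵢqⱼ/rᵢⱼ.
The four side pairs have separation 0.239 m and the two diagonal pairs 0.338 m.
Summing all 6 pair terms gives U = -2.39×10⁻⁶ J.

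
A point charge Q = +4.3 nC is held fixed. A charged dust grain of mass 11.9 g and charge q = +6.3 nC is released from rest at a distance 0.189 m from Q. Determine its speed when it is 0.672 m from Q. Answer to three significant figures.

0.0125 m/s

Only the electrostatic force acts, so mechanical energy is conserved: ½mv² = U₁ − U₂ = kQq(1/r₁ − 1/r₂).
U₁ − U₂ = (8.99×10⁹ N·m²/C²)(4.30×10⁻⁹ C)(6.30×10⁻⁹ C)(1/0.189 − 1/0.672) = 9.26×10⁻⁷ J.
v = √(2·9.26×10⁻⁷/0.0119) = 0.0125 m/s.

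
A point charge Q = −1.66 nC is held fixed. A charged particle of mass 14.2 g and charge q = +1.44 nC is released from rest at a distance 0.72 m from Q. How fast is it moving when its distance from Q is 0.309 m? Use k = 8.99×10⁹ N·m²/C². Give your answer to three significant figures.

2.36×10⁻³ m/s

Only the electrostatic force acts, so mechanical energy is conserved: ½mv² = U₁ − U₂ = kQq(1/r₁ − 1/r₂).
U₁ − U₂ = (8.99×10⁹ N·m²/C²)(-1.66×10⁻⁹ C)(1.44×10⁻⁹ C)(1/0.720 − 1/0.309) = 3.97×10⁻⁸ J.
v = √(2·3.97×10⁻⁸/0.0142) = 2.36×10⁻³ m/s.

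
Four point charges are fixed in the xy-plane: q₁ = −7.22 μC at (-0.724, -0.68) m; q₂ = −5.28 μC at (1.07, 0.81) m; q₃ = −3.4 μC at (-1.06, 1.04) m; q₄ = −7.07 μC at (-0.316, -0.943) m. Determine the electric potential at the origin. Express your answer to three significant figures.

-1.85×10⁵ V

The total potential is the scalar sum of each charge's contribution, V = Σ kqᵢ/rᵢ.
Distances from the field point to each charge: r₁ = 0.993 m, r₂ = 1.34 m, r₃ = 1.48 m, r₄ = 0.995 m.
V = k[(-7.22×10⁻⁶)/(0.993) + (-5.28×10⁻⁶)/(1.34) + (-3.40×10⁻⁶)/(1.48) + (-7.07×10⁻⁶)/(0.995)] = -1.85×10⁵ V.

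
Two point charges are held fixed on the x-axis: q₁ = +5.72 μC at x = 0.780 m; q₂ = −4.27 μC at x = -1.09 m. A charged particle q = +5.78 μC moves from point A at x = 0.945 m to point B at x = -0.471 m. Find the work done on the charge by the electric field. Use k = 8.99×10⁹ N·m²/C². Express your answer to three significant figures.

1.81 J

The work done by the electric force is W_field = −ΔU = −q(V_B − V_A) = q(V_A − V_B).
At A: distances to the source charges are 0.165 m, 2.04 m; V_A = Σ kqᵢ/rᵢ = 2.93×10⁵ V.
At B: distances to the source charges are 1.25 m, 0.619 m; V_B = Σ kqᵢ/rᵢ = -2.09×10⁴ V.
ΔV = V_B − V_A = -3.14×10⁵ V.
W_field = −qΔV = −(5.78×10⁻⁶ C)(-3.14×10⁵ V) = 1.81 J.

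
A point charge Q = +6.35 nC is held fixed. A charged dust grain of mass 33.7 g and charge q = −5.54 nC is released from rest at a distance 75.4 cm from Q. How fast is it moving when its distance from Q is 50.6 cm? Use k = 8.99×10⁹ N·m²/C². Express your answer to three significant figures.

3.49×10⁻³ m/s

Only the electrostatic force acts, so mechanical energy is conserved: ½mv² = U₁ − U₂ = kQq(1/r₁ − 1/r₂).
U₁ − U₂ = (8.99×10⁹ N·m²/C²)(6.35×10⁻⁹ C)(-5.54×10⁻⁹ C)(1/0.754 − 1/0.506) = 2.06×10⁻⁷ J.
v = √(2·2.06×10⁻⁷/0.0337) = 3.49×10⁻³ m/s.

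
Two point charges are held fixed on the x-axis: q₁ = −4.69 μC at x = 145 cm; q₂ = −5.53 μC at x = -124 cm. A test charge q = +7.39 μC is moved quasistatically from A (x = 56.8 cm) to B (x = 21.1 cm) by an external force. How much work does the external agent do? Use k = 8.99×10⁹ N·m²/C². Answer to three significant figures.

0.0518 J

For quasistatic motion the external work equals the change in potential energy: W_ext = qΔV = q(V_B − V_A).
At A: distances to the source charges are 0.882 m, 1.81 m; V_A = Σ kqᵢ/rᵢ = -7.53×10⁴ V.
At B: distances to the source charges are 1.24 m, 1.45 m; V_B = Σ kqᵢ/rᵢ = -6.83×10⁴ V.
ΔV = V_B − V_A = 7010 V.
W_ext = qΔV = (7.39×10⁻⁶ C)(7010 V) = 0.0518 J.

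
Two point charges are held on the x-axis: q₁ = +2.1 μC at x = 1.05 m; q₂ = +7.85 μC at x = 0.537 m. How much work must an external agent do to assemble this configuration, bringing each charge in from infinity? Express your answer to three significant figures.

The assembly work is the sum of pairwise potential energies, U = Σ_{i<j} kqᵢqⱼ/rᵢⱼ.
Pair separations: r₁₂ = 0.513 m.
U = (0.289) = 0.289 J.

0.289 J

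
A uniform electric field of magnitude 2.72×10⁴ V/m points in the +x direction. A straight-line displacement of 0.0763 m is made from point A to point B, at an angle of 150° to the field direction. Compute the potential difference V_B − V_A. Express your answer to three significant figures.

Only the component of displacement along E changes the potential: ΔV = −E·d·cosθ.
ΔV = −(2.72×10⁴ V/m)(0.0763 m)cos150° = 1800 V.

1800 V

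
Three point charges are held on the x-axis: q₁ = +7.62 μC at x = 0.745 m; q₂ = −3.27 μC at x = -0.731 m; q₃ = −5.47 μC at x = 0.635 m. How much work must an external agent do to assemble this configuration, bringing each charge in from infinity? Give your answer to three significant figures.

The assembly work is the sum of pairwise potential energies, U = Σ_{i<j} kqᵢqⱼ/rᵢⱼ.
Pair separations: r₁₂ = 1.48 m, r₁₃ = 0.110 m, r₂₃ = 1.37 m.
U = (-0.152) + (-3.41) + (0.118) = -3.44 J.

-3.44 J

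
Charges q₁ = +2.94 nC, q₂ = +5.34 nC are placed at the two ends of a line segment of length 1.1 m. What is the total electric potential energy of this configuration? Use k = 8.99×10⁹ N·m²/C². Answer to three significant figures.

The assembly work is the sum of pairwise potential energies, U = Σ_{i<j} kqᵢqⱼ/rᵢⱼ.
The separation is r = 1.10 m.
U = (1.28×10⁻⁷) = 1.28×10⁻⁷ J.

1.28×10⁻⁷ J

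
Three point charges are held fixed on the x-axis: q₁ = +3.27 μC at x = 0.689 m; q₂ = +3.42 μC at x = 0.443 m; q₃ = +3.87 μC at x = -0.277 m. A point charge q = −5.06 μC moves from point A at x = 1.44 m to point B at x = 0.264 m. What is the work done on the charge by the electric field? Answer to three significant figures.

The work done by the electric force is W_field = −ΔU = −q(V_B − V_A) = q(V_A − V_B).
At A: distances to the source charges are 0.751 m, 0.997 m, 1.72 m; V_A = Σ kqᵢ/rᵢ = 9.02×10⁴ V.
At B: distances to the source charges are 0.425 m, 0.179 m, 0.541 m; V_B = Σ kqᵢ/rᵢ = 3.05×10⁵ V.
ΔV = V_B − V_A = 2.15×10⁵ V.
W_field = −qΔV = −(-5.06×10⁻⁶ C)(2.15×10⁵ V) = 1.09 J.

1.09 J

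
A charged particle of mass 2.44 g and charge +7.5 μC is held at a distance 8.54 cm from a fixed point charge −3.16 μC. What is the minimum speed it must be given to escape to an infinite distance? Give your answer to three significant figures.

To just escape, total mechanical energy must reach zero at infinity: ½mv²_min + U = 0, so ½mv²_min = −U = |kQq|/r.
|U| = |kQq|/r = (8.99×10⁹ N·m²/C²)(3.16×10⁻⁶)(7.50×10⁻⁶)/(0.0854) = 2.49 J.
v_min = √(2|U|/m) = √(2·2.49/2.44×10⁻³) = 45.2 m/s.

45.2 m/s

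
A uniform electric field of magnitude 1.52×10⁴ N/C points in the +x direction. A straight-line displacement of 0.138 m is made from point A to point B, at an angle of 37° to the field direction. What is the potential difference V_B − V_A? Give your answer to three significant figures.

-1680 V

Only the component of displacement along E changes the potential: ΔV = −E·d·cosθ.
ΔV = −(1.52×10⁴ V/m)(0.138 m)cos37° = -1680 V.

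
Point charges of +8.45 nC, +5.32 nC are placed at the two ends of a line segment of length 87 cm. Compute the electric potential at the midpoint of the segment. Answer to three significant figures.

The total potential is the scalar sum of each charge's contribution, V = Σ kqᵢ/rᵢ.
Each charge is 0.435 m from the midpoint.
V = k[(8.45×10⁻⁹)/(0.435) + (5.32×10⁻⁹)/(0.435)] = 285 V.

285 V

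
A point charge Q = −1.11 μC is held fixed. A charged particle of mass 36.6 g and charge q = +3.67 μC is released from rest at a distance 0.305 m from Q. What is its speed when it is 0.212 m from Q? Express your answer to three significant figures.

1.70 m/s

Only the electrostatic force acts, so mechanical energy is conserved: ½mv² = U₁ − U₂ = kQq(1/r₁ − 1/r₂).
U₁ − U₂ = (8.99×10⁹ N·m²/C²)(-1.11×10⁻⁶ C)(3.67×10⁻⁶ C)(1/0.305 − 1/0.212) = 0.0527 J.
v = √(2·0.0527/0.0366) = 1.70 m/s.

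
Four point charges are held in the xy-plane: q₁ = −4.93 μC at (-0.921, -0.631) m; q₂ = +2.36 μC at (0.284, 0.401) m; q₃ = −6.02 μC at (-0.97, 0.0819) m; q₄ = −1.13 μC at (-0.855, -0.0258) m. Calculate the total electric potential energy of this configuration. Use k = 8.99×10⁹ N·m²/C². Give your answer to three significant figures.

0.659 J

The work to assemble the configuration equals its total potential energy, U = Σ kqᵢqⱼ/rᵢⱼ over all pairs.
Pair separations: r₁₂ = 1.59 m, r₁₃ = 0.715 m, r₁₄ = 0.609 m, r₂₃ = 1.29 m, r₂₄ = 1.22 m, r₃₄ = 0.158 m.
Summing all 6 pair terms gives U = 0.659 J.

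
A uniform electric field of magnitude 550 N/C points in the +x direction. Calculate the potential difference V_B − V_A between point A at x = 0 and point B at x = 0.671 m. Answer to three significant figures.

-369 V

In a uniform field, potential decreases in the direction of E: V_B − V_A = −E·Δx.
V_B − V_A = −(550 V/m)(0.671 m) = -369 V.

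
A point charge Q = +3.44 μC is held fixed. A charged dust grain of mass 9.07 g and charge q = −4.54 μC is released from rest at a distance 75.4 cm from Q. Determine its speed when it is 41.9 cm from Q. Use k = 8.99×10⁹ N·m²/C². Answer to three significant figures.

Only the electrostatic force acts, so mechanical energy is conserved: ½mv² = U₁ − U₂ = kQq(1/r₁ − 1/r₂).
U₁ − U₂ = (8.99×10⁹ N·m²/C²)(3.44×10⁻⁶ C)(-4.54×10⁻⁶ C)(1/0.754 − 1/0.419) = 0.149 J.
v = √(2·0.149/9.07×10⁻³) = 5.73 m/s.

5.73 m/s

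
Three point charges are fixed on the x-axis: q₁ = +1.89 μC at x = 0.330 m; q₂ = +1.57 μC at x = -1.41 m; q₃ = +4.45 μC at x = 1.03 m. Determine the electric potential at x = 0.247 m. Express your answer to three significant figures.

2.64×10⁵ V

The total potential is the scalar sum of each charge's contribution, V = Σ kqᵢ/rᵢ.
Distances from the field point to each charge: r₁ = 0.0830 m, r₂ = 1.66 m, r₃ = 0.783 m.
V = k[(1.89×10⁻⁶)/(0.0830) + (1.57×10⁻⁶)/(1.66) + (4.45×10⁻⁶)/(0.783)] = 2.64×10⁵ V.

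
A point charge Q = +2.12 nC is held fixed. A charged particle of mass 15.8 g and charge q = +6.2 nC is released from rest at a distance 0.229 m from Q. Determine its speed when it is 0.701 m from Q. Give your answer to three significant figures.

6.63×10⁻³ m/s

Only the electrostatic force acts, so mechanical energy is conserved: ½mv² = U₁ − U₂ = kQq(1/r₁ − 1/r₂).
U₁ − U₂ = (8.99×10⁹ N·m²/C²)(2.12×10⁻⁹ C)(6.20×10⁻⁹ C)(1/0.229 − 1/0.701) = 3.47×10⁻⁷ J.
v = √(2·3.47×10⁻⁷/0.0158) = 6.63×10⁻³ m/s.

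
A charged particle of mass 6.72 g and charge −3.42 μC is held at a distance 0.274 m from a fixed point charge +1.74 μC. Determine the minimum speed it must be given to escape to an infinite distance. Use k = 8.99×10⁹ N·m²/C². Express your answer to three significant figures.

To just escape, total mechanical energy must reach zero at infinity: ½mv²_min + U = 0, so ½mv²_min = −U = |kQq|/r.
|U| = |kQq|/r = (8.99×10⁹ N·m²/C²)(1.74×10⁻⁶)(3.42×10⁻⁶)/(0.274) = 0.195 J.
v_min = √(2|U|/m) = √(2·0.195/6.72×10⁻³) = 7.62 m/s.

7.62 m/s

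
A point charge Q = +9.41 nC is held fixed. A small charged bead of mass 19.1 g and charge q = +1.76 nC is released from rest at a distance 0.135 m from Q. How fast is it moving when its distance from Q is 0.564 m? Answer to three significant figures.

9.37×10⁻³ m/s

Only the electrostatic force acts, so mechanical energy is conserved: ½mv² = U₁ − U₂ = kQq(1/r₁ − 1/r₂).
U₁ − U₂ = (8.99×10⁹ N·m²/C²)(9.41×10⁻⁹ C)(1.76×10⁻⁹ C)(1/0.135 − 1/0.564) = 8.39×10⁻⁷ J.
v = √(2·8.39×10⁻⁷/0.0191) = 9.37×10⁻³ m/s.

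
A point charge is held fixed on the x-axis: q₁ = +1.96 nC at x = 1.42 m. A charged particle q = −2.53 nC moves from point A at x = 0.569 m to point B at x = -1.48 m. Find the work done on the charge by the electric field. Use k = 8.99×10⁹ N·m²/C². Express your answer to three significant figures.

-3.70×10⁻⁸ J

The work done by the electric force is W_field = −ΔU = −q(V_B − V_A) = q(V_A − V_B).
At A: distance to the source charge is 0.851 m; V_A = kq₁/r = 20.7 V.
At B: distance to the source charge is 2.90 m; V_B = kq₁/r = 6.08 V.
ΔV = V_B − V_A = -14.6 V.
W_field = −qΔV = −(-2.53×10⁻⁹ C)(-14.6 V) = -3.70×10⁻⁸ J.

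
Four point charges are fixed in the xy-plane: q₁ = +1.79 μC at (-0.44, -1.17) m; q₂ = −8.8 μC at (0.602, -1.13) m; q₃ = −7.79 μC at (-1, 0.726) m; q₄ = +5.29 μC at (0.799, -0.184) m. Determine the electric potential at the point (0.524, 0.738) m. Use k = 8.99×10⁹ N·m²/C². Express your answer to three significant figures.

The total potential is the scalar sum of each charge's contribution, V = Σ kqᵢ/rᵢ.
Distances from the field point to each charge: r₁ = 2.14 m, r₂ = 1.87 m, r₃ = 1.52 m, r₄ = 0.962 m.
V = k[(1.79×10⁻⁶)/(2.14) + (-8.80×10⁻⁶)/(1.87) + (-7.79×10⁻⁶)/(1.52) + (5.29×10⁻⁶)/(0.962)] = -3.13×10⁴ V.

-3.13×10⁴ V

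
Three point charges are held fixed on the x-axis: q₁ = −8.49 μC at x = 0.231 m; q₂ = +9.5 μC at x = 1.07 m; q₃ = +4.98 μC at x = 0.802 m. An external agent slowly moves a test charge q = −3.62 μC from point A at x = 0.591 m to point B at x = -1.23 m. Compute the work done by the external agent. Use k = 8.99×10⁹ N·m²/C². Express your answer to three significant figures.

0.621 J

For quasistatic motion the external work equals the change in potential energy: W_ext = qΔV = q(V_B − V_A).
At A: distances to the source charges are 0.360 m, 0.479 m, 0.211 m; V_A = Σ kqᵢ/rᵢ = 1.78×10⁵ V.
At B: distances to the source charges are 1.46 m, 2.30 m, 2.03 m; V_B = Σ kqᵢ/rᵢ = 6920 V.
ΔV = V_B − V_A = -1.72×10⁵ V.
W_ext = qΔV = (-3.62×10⁻⁶ C)(-1.72×10⁵ V) = 0.621 J.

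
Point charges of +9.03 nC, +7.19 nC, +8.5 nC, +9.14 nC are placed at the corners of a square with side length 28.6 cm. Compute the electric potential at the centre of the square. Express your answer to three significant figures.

Electric potential is a scalar, so the contributions from each charge add algebraically: V = Σ kqᵢ/rᵢ.
The distance from each corner to the centre is a√2/2 = 0.202 m.
V = k[(9.03×10⁻⁹)/(0.202) + (7.19×10⁻⁹)/(0.202) + (8.50×10⁻⁹)/(0.202) + (9.14×10⁻⁹)/(0.202)] = 1510 V.

1510 V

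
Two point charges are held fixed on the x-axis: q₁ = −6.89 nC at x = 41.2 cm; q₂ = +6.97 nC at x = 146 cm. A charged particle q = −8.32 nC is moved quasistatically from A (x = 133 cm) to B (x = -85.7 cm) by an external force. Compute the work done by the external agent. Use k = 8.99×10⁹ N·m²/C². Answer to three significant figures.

3.63×10⁻⁶ J

For quasistatic motion the external work equals the change in potential energy: W_ext = qΔV = q(V_B − V_A).
At A: distances to the source charges are 0.918 m, 0.130 m; V_A = Σ kqᵢ/rᵢ = 415 V.
At B: distances to the source charges are 1.27 m, 2.32 m; V_B = Σ kqᵢ/rᵢ = -21.8 V.
ΔV = V_B − V_A = -436 V.
W_ext = qΔV = (-8.32×10⁻⁹ C)(-436 V) = 3.63×10⁻⁶ J.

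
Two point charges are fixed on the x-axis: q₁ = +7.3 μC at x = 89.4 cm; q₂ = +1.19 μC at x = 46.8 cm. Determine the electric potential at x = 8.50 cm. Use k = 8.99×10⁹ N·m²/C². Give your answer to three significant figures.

Electric potential is a scalar, so the contributions from each charge add algebraically: V = Σ kqᵢ/rᵢ.
Distances from the field point to each charge: r₁ = 0.809 m, r₂ = 0.383 m.
V = k[(7.30×10⁻⁶)/(0.809) + (1.19×10⁻⁶)/(0.383)] = 1.09×10⁵ V.

1.09×10⁵ V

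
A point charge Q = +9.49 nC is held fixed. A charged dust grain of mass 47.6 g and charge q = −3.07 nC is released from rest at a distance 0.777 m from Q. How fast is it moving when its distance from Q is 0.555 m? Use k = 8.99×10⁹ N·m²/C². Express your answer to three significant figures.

Only the electrostatic force acts, so mechanical energy is conserved: ½mv² = U₁ − U₂ = kQq(1/r₁ − 1/r₂).
U₁ − U₂ = (8.99×10⁹ N·m²/C²)(9.49×10⁻⁹ C)(-3.07×10⁻⁹ C)(1/0.777 − 1/0.555) = 1.35×10⁻⁷ J.
v = √(2·1.35×10⁻⁷/0.0476) = 2.38×10⁻³ m/s.

2.38×10⁻³ m/s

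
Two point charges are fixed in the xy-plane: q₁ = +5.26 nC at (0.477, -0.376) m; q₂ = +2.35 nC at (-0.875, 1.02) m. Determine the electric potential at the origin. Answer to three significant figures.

The total potential is the scalar sum of each charge's contribution, V = Σ kqᵢ/rᵢ.
Distances from the field point to each charge: r₁ = 0.607 m, r₂ = 1.34 m.
V = k[(5.26×10⁻⁹)/(0.607) + (2.35×10⁻⁹)/(1.34)] = 93.6 V.

93.6 V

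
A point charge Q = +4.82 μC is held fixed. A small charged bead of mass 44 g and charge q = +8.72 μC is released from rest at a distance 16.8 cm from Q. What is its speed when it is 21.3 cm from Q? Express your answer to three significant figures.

Only the electrostatic force acts, so mechanical energy is conserved: ½mv² = U₁ − U₂ = kQq(1/r₁ − 1/r₂).
U₁ − U₂ = (8.99×10⁹ N·m²/C²)(4.82×10⁻⁶ C)(8.72×10⁻⁶ C)(1/0.168 − 1/0.213) = 0.475 J.
v = √(2·0.475/0.0440) = 4.65 m/s.

4.65 m/s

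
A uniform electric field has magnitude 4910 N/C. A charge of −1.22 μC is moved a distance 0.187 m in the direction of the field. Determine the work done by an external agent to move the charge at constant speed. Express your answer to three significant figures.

1.12×10⁻³ J

The potential change for a displacement 0.187 m in the direction of the field is ΔV = −Ed = -918 V.
W_ext = qΔV = 1.12×10⁻³ J.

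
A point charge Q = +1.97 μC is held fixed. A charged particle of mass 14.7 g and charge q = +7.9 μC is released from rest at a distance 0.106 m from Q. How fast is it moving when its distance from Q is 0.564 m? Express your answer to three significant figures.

Only the electrostatic force acts, so mechanical energy is conserved: ½mv² = U₁ − U₂ = kQq(1/r₁ − 1/r₂).
U₁ − U₂ = (8.99×10⁹ N·m²/C²)(1.97×10⁻⁶ C)(7.90×10⁻⁶ C)(1/0.106 − 1/0.564) = 1.07 J.
v = √(2·1.07/0.0147) = 12.1 m/s.

12.1 m/s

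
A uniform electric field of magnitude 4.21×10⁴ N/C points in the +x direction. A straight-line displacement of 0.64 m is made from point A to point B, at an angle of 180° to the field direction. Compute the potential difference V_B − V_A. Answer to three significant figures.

Only the component of displacement along E changes the potential: ΔV = −E·d·cosθ.
ΔV = −(4.21×10⁴ V/m)(0.640 m)cos180° = 2.69×10⁴ V.

2.69×10⁴ V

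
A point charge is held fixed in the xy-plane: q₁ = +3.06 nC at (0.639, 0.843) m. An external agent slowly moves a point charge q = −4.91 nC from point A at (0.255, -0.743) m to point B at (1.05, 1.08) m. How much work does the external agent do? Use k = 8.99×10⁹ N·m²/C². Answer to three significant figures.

-2.02×10⁻⁷ J

For quasistatic motion the external work equals the change in potential energy: W_ext = qΔV = q(V_B − V_A).
At A: distance to the source charge is 1.63 m; V_A = kq₁/r = 16.9 V.
At B: distance to the source charge is 0.474 m; V_B = kq₁/r = 58.0 V.
ΔV = V_B − V_A = 41.1 V.
W_ext = qΔV = (-4.91×10⁻⁹ C)(41.1 V) = -2.02×10⁻⁷ J.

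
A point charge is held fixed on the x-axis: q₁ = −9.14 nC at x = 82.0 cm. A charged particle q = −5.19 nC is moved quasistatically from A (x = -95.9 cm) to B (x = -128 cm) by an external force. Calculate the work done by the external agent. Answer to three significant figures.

-3.66×10⁻⁸ J

For quasistatic motion the external work equals the change in potential energy: W_ext = qΔV = q(V_B − V_A).
At A: distance to the source charge is 1.78 m; V_A = kq₁/r = -46.2 V.
At B: distance to the source charge is 2.10 m; V_B = kq₁/r = -39.1 V.
ΔV = V_B − V_A = 7.06 V.
W_ext = qΔV = (-5.19×10⁻⁹ C)(7.06 V) = -3.66×10⁻⁸ J.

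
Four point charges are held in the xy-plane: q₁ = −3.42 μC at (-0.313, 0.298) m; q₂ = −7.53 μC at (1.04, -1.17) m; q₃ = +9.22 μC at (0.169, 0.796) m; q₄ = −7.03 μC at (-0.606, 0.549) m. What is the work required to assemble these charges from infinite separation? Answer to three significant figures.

The work to assemble the configuration equals its total potential energy, U = Σ kqᵢqⱼ/rᵢⱼ over all pairs.
Pair separations: r₁₂ = 2.00 m, r₁₃ = 0.693 m, r₁₄ = 0.386 m, r₂₃ = 2.15 m, r₂₄ = 2.38 m, r₃₄ = 0.813 m.
Summing all 6 pair terms gives U = -0.539 J.

-0.539 J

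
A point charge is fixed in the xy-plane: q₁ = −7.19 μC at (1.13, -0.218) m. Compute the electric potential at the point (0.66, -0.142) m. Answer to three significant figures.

-1.36×10⁵ V

Electric potential is a scalar, so the contributions from each charge add algebraically: V = Σ kqᵢ/rᵢ.
Distances from the field point to each charge: r₁ = 0.476 m.
V = k[(-7.19×10⁻⁶)/(0.476)] = -1.36×10⁵ V.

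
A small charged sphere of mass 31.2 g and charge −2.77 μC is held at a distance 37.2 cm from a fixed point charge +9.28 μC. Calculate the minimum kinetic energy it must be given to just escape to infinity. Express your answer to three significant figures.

To just escape, total mechanical energy must reach zero at infinity: ½mv²_min + U = 0, so ½mv²_min = −U = |kQq|/r.
|U| = |kQq|/r = (8.99×10⁹ N·m²/C²)(9.28×10⁻⁶)(2.77×10⁻⁶)/(0.372) = 0.621 J.

0.621 J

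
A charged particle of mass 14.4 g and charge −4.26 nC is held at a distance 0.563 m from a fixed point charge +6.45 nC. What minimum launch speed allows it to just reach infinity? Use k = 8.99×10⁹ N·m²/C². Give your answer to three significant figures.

To just escape, total mechanical energy must reach zero at infinity: ½mv²_min + U = 0, so ½mv²_min = −U = |kQq|/r.
|U| = |kQq|/r = (8.99×10⁹ N·m²/C²)(6.45×10⁻⁹)(4.26×10⁻⁹)/(0.563) = 4.39×10⁻⁷ J.
v_min = √(2|U|/m) = √(2·4.39×10⁻⁷/0.0144) = 7.81×10⁻³ m/s.

7.81×10⁻³ m/s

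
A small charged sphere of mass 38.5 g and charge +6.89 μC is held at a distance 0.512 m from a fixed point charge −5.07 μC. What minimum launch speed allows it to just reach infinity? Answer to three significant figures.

5.64 m/s

To just escape, total mechanical energy must reach zero at infinity: ½mv²_min + U = 0, so ½mv²_min = −U = |kQq|/r.
|U| = |kQq|/r = (8.99×10⁹ N·m²/C²)(5.07×10⁻⁶)(6.89×10⁻⁶)/(0.512) = 0.613 J.
v_min = √(2|U|/m) = √(2·0.613/0.0385) = 5.64 m/s.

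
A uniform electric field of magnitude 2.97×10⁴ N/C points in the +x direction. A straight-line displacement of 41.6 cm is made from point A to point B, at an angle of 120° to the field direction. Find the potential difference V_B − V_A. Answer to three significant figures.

Only the component of displacement along E changes the potential: ΔV = −E·d·cosθ.
ΔV = −(2.97×10⁴ V/m)(0.416 m)cos120° = 6180 V.

6180 V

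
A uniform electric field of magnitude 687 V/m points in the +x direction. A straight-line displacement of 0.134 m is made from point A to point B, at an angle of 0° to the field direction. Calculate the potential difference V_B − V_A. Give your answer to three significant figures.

-92.1 V

Only the component of displacement along E changes the potential: ΔV = −E·d·cosθ.
ΔV = −(687 V/m)(0.134 m)cos0° = -92.1 V.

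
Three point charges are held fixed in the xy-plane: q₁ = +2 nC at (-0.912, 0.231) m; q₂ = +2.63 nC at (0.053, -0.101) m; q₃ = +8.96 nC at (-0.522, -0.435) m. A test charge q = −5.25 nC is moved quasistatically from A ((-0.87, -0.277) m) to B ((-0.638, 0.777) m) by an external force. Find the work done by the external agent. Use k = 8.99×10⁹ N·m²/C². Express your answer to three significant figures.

8.11×10⁻⁷ J

For quasistatic motion the external work equals the change in potential energy: W_ext = qΔV = q(V_B − V_A).
At A: distances to the source charges are 0.510 m, 0.940 m, 0.382 m; V_A = Σ kqᵢ/rᵢ = 271 V.
At B: distances to the source charges are 0.611 m, 1.12 m, 1.22 m; V_B = Σ kqᵢ/rᵢ = 117 V.
ΔV = V_B − V_A = -154 V.
W_ext = qΔV = (-5.25×10⁻⁹ C)(-154 V) = 8.11×10⁻⁷ J.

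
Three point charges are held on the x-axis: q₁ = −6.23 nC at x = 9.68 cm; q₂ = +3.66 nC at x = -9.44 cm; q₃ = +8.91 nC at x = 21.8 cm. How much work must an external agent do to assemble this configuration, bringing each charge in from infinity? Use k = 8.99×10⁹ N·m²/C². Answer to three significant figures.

The work to assemble the configuration equals its total potential energy, U = Σ kqᵢqⱼ/rᵢⱼ over all pairs.
Pair separations: r₁₂ = 0.191 m, r₁₃ = 0.121 m, r₂₃ = 0.312 m.
U = (-1.07×10⁻⁶) + (-4.12×10⁻⁶) + (9.38×10⁻⁷) = -4.25×10⁻⁶ J.

-4.25×10⁻⁶ J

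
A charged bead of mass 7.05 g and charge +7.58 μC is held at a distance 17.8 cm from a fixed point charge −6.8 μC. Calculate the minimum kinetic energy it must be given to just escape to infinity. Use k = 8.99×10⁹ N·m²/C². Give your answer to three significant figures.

To just escape, total mechanical energy must reach zero at infinity: ½mv²_min + U = 0, so ½mv²_min = −U = |kQq|/r.
|U| = |kQq|/r = (8.99×10⁹ N·m²/C²)(6.80×10⁻⁶)(7.58×10⁻⁶)/(0.178) = 2.60 J.

2.60 J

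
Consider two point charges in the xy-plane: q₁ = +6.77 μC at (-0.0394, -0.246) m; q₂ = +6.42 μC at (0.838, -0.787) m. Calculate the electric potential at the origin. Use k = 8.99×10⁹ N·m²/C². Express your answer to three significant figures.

The total potential is the scalar sum of each charge's contribution, V = Σ kqᵢ/rᵢ.
Distances from the field point to each charge: r₁ = 0.249 m, r₂ = 1.15 m.
V = k[(6.77×10⁻⁶)/(0.249) + (6.42×10⁻⁶)/(1.15)] = 2.94×10⁵ V.

2.94×10⁵ V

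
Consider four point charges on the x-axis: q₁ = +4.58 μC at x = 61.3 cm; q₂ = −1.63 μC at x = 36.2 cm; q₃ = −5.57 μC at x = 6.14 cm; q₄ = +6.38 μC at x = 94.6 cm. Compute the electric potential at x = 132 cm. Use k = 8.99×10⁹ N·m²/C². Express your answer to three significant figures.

The total potential is the scalar sum of each charge's contribution, V = Σ kqᵢ/rᵢ.
Distances from the field point to each charge: r₁ = 0.707 m, r₂ = 0.958 m, r₃ = 1.26 m, r₄ = 0.374 m.
V = k[(4.58×10⁻⁶)/(0.707) + (-1.63×10⁻⁶)/(0.958) + (-5.57×10⁻⁶)/(1.26) + (6.38×10⁻⁶)/(0.374)] = 1.57×10⁵ V.

1.57×10⁵ V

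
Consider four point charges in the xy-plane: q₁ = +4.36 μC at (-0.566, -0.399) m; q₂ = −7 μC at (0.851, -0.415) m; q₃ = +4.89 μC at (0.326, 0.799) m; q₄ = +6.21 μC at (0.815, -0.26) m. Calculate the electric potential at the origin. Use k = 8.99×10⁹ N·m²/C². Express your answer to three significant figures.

1.06×10⁵ V

The total potential is the scalar sum of each charge's contribution, V = Σ kqᵢ/rᵢ.
Distances from the field point to each charge: r₁ = 0.693 m, r₂ = 0.947 m, r₃ = 0.863 m, r₄ = 0.855 m.
V = k[(4.36×10⁻⁶)/(0.693) + (-7.00×10⁻⁶)/(0.947) + (4.89×10⁻⁶)/(0.863) + (6.21×10⁻⁶)/(0.855)] = 1.06×10⁵ V.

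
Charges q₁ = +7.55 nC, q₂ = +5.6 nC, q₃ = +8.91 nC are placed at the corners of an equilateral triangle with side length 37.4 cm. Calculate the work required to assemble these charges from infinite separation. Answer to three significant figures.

3.83×10⁻⁶ J

The assembly work is the sum of pairwise potential energies, U = Σ_{i<j} kqᵢqⱼ/rᵢⱼ.
All three pair separations equal the side length, 0.374 m.
U = (1.02×10⁻⁶) + (1.62×10⁻⁶) + (1.20×10⁻⁶) = 3.83×10⁻⁶ J.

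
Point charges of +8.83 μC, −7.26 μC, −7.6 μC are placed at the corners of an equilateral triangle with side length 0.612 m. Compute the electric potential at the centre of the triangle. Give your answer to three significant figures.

-1.53×10⁵ V

Electric potential is a scalar, so the contributions from each charge add algebraically: V = Σ kqᵢ/rᵢ.
The distance from each vertex to the centroid is a/√3 = 0.353 m.
V = k[(8.83×10⁻⁶)/(0.353) + (-7.26×10⁻⁶)/(0.353) + (-7.60×10⁻⁶)/(0.353)] = -1.53×10⁵ V.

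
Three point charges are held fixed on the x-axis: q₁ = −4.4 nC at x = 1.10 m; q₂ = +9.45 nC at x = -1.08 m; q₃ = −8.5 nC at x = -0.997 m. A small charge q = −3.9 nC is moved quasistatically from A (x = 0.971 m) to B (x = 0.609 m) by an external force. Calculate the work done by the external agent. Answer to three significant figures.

-8.82×10⁻⁷ J

For quasistatic motion the external work equals the change in potential energy: W_ext = qΔV = q(V_B − V_A).
At A: distances to the source charges are 0.129 m, 2.05 m, 1.97 m; V_A = Σ kqᵢ/rᵢ = -304 V.
At B: distances to the source charges are 0.491 m, 1.69 m, 1.61 m; V_B = Σ kqᵢ/rᵢ = -77.8 V.
ΔV = V_B − V_A = 226 V.
W_ext = qΔV = (-3.90×10⁻⁹ C)(226 V) = -8.82×10⁻⁷ J.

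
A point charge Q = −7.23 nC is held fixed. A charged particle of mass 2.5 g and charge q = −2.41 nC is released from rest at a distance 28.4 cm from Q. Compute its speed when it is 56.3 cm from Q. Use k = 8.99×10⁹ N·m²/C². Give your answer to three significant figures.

0.0148 m/s

Only the electrostatic force acts, so mechanical energy is conserved: ½mv² = U₁ − U₂ = kQq(1/r₁ − 1/r₂).
U₁ − U₂ = (8.99×10⁹ N·m²/C²)(-7.23×10⁻⁹ C)(-2.41×10⁻⁹ C)(1/0.284 − 1/0.563) = 2.73×10⁻⁷ J.
v = √(2·2.73×10⁻⁷/2.50×10⁻³) = 0.0148 m/s.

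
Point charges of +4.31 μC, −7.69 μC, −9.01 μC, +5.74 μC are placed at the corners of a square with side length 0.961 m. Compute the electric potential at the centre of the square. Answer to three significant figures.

Electric potential is a scalar, so the contributions from each charge add algebraically: V = Σ kqᵢ/rᵢ.
The distance from each corner to the centre is a√2/2 = 0.680 m.
V = k[(4.31×10⁻⁶)/(0.680) + (-7.69×10⁻⁶)/(0.680) + (-9.01×10⁻⁶)/(0.680) + (5.74×10⁻⁶)/(0.680)] = -8.80×10⁴ V.

-8.80×10⁴ V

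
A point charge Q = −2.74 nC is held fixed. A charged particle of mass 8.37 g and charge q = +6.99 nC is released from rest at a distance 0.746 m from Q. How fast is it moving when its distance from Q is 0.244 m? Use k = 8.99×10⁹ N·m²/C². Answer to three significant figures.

0.0107 m/s

Only the electrostatic force acts, so mechanical energy is conserved: ½mv² = U₁ − U₂ = kQq(1/r₁ − 1/r₂).
U₁ − U₂ = (8.99×10⁹ N·m²/C²)(-2.74×10⁻⁹ C)(6.99×10⁻⁹ C)(1/0.746 − 1/0.244) = 4.75×10⁻⁷ J.
v = √(2·4.75×10⁻⁷/8.37×10⁻³) = 0.0107 m/s.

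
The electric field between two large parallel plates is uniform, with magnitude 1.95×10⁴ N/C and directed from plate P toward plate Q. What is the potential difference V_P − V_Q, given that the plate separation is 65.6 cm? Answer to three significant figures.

In a uniform field, potential decreases in the direction of E: ΔV = −E·d for a displacement d parallel to E.
Going from Q to P is a displacement of 65.6 cm opposite to the field, so V_P − V_Q = +Ed = 1.28×10⁴ V.

1.28×10⁴ V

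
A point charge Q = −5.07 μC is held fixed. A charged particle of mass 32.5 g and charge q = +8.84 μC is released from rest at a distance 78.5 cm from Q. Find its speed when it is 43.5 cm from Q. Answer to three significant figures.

5.04 m/s

Only the electrostatic force acts, so mechanical energy is conserved: ½mv² = U₁ − U₂ = kQq(1/r₁ − 1/r₂).
U₁ − U₂ = (8.99×10⁹ N·m²/C²)(-5.07×10⁻⁶ C)(8.84×10⁻⁶ C)(1/0.785 − 1/0.435) = 0.413 J.
v = √(2·0.413/0.0325) = 5.04 m/s.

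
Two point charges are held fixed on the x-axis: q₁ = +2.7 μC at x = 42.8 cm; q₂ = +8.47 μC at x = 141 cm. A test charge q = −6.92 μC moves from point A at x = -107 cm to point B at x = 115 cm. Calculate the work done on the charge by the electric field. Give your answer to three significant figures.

1.93 J

The work done by the electric force is W_field = −ΔU = −q(V_B − V_A) = q(V_A − V_B).
At A: distances to the source charges are 1.50 m, 2.48 m; V_A = Σ kqᵢ/rᵢ = 4.69×10⁴ V.
At B: distances to the source charges are 0.722 m, 0.260 m; V_B = Σ kqᵢ/rᵢ = 3.26×10⁵ V.
ΔV = V_B − V_A = 2.80×10⁵ V.
W_field = −qΔV = −(-6.92×10⁻⁶ C)(2.80×10⁵ V) = 1.93 J.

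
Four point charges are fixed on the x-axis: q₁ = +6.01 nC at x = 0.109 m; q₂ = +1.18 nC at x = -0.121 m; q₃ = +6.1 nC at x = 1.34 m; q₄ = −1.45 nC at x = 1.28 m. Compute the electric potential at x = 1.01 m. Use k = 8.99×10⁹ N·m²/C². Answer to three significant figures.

187 V

The total potential is the scalar sum of each charge's contribution, V = Σ kqᵢ/rᵢ.
Distances from the field point to each charge: r₁ = 0.901 m, r₂ = 1.13 m, r₃ = 0.330 m, r₄ = 0.270 m.
V = k[(6.01×10⁻⁹)/(0.901) + (1.18×10⁻⁹)/(1.13) + (6.10×10⁻⁹)/(0.330) + (-1.45×10⁻⁹)/(0.270)] = 187 V.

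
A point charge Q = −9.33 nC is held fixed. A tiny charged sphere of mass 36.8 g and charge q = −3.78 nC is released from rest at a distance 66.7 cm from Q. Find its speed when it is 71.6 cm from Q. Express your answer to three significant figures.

1.33×10⁻³ m/s

Only the electrostatic force acts, so mechanical energy is conserved: ½mv² = U₁ − U₂ = kQq(1/r₁ − 1/r₂).
U₁ − U₂ = (8.99×10⁹ N·m²/C²)(-9.33×10⁻⁹ C)(-3.78×10⁻⁹ C)(1/0.667 − 1/0.716) = 3.25×10⁻⁸ J.
v = √(2·3.25×10⁻⁸/0.0368) = 1.33×10⁻³ m/s.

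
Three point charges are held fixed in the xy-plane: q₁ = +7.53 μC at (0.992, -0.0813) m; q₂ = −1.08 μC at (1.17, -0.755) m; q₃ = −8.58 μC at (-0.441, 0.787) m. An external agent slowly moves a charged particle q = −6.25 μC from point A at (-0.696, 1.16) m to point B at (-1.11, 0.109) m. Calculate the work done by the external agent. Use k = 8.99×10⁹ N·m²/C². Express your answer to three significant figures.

For quasistatic motion the external work equals the change in potential energy: W_ext = qΔV = q(V_B − V_A).
At A: distances to the source charges are 2.10 m, 2.67 m, 0.452 m; V_A = Σ kqᵢ/rᵢ = -1.42×10⁵ V.
At B: distances to the source charges are 2.11 m, 2.44 m, 0.952 m; V_B = Σ kqᵢ/rᵢ = -5.29×10⁴ V.
ΔV = V_B − V_A = 8.91×10⁴ V.
W_ext = qΔV = (-6.25×10⁻⁶ C)(8.91×10⁴ V) = -0.557 J.

-0.557 J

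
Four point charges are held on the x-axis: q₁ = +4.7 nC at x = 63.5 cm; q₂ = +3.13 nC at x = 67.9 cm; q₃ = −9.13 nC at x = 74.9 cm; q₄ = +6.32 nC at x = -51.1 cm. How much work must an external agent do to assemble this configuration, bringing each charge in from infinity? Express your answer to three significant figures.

The assembly work is the sum of pairwise potential energies, U = Σ_{i<j} kqᵢqⱼ/rᵢⱼ.
Pair separations: r₁₂ = 0.0440 m, r₁₃ = 0.114 m, r₁₄ = 1.15 m, r₂₃ = 0.0700 m, r₂₄ = 1.19 m, r₃₄ = 1.26 m.
Summing all 6 pair terms gives U = -4.08×10⁻⁶ J.

-4.08×10⁻⁶ J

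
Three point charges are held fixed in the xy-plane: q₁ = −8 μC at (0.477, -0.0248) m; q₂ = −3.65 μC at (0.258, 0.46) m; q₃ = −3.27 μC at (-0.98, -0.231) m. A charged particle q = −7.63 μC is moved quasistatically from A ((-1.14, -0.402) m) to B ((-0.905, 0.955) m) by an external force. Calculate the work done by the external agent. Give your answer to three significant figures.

For quasistatic motion the external work equals the change in potential energy: W_ext = qΔV = q(V_B − V_A).
At A: distances to the source charges are 1.66 m, 1.64 m, 0.234 m; V_A = Σ kqᵢ/rᵢ = -1.89×10⁵ V.
At B: distances to the source charges are 1.69 m, 1.26 m, 1.19 m; V_B = Σ kqᵢ/rᵢ = -9.32×10⁴ V.
ΔV = V_B − V_A = 9.57×10⁴ V.
W_ext = qΔV = (-7.63×10⁻⁶ C)(9.57×10⁴ V) = -0.730 J.

-0.730 J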